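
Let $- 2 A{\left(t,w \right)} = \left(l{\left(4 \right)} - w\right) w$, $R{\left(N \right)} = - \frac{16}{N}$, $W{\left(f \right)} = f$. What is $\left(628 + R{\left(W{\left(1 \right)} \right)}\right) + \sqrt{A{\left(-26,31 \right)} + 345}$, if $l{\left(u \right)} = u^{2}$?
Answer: $612 + \frac{\sqrt{2310}}{2} \approx 636.03$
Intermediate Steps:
$A{\left(t,w \right)} = - \frac{w \left(16 - w\right)}{2}$ ($A{\left(t,w \right)} = - \frac{\left(4^{2} - w\right) w}{2} = - \frac{\left(16 - w\right) w}{2} = - \frac{w \left(16 - w\right)}{2}$)
$\left(628 + R{\left(W{\left(1 \right)} \right)}\right) + \sqrt{A{\left(-26,31 \right)} + 345} = \left(628 - \frac{16}{1}\right) + \sqrt{\frac{1}{2} \cdot 31 \left(-16 + 31\right) + 345} = \left(628 - 16\right) + \sqrt{\frac{1}{2} \cdot 31 \cdot 15 + 345} = \left(628 - 16\right) + \sqrt{\frac{465}{2} + 345} = 612 + \sqrt{\frac{1155}{2}} = 612 + \frac{\sqrt{2310}}{2}$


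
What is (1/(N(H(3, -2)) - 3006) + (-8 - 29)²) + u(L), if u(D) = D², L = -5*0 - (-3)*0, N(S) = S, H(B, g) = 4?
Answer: 4109737/3002 ≈ 1369.0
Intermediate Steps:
L = 0 (L = 0 - 1*0 = 0 + 0 = 0)
(1/(N(H(3, -2)) - 3006) + (-8 - 29)²) + u(L) = (1/(4 - 3006) + (-8 - 29)²) + 0² = (1/(-3002) + (-37)²) + 0 = (-1/3002 + 1369) + 0 = 4109737/3002 + 0 = 4109737/3002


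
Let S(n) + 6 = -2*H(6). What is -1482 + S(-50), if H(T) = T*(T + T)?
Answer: -1632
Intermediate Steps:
H(T) = 2*T² (H(T) = T*(2*T) = 2*T²)
S(n) = -150 (S(n) = -6 - 4*6² = -6 - 4*36 = -6 - 2*72 = -6 - 144 = -150)
-1482 + S(-50) = -1482 - 150 = -1632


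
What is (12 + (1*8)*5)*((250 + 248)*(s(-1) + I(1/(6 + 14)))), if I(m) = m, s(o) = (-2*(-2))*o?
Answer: -511446/5 ≈ -1.0229e+5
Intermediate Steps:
s(o) = 4*o
(12 + (1*8)*5)*((250 + 248)*(s(-1) + I(1/(6 + 14)))) = (12 + (1*8)*5)*((250 + 248)*(4*(-1) + 1/(6 + 14))) = (12 + 8*5)*(498*(-4 + 1/20)) = (12 + 40)*(498*(-4 + 1/20)) = 52*(498*(-79/20)) = 52*(-19671/10) = -511446/5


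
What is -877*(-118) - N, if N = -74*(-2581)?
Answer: -87508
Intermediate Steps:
N = 190994
-877*(-118) - N = -877*(-118) - 1*190994 = 103486 - 190994 = -87508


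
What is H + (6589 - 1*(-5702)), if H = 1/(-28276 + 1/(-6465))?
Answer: 2246848148766/182804341 ≈ 12291.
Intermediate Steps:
H = -6465/182804341 (H = 1/(-28276 - 1/6465) = 1/(-182804341/6465) = -6465/182804341 ≈ -3.5366e-5)
H + (6589 - 1*(-5702)) = -6465/182804341 + (6589 - 1*(-5702)) = -6465/182804341 + (6589 + 5702) = -6465/182804341 + 12291 = 2246848148766/182804341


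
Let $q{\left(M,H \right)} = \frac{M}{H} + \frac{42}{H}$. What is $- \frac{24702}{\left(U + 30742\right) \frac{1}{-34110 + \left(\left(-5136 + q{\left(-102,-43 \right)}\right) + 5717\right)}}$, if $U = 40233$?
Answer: $\frac{35612552274}{3051925} \approx 11669.0$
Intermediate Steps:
$q{\left(M,H \right)} = \frac{42}{H} + \frac{M}{H}$
$- \frac{24702}{\left(U + 30742\right) \frac{1}{-34110 + \left(\left(-5136 + q{\left(-102,-43 \right)}\right) + 5717\right)}} = - \frac{24702}{\left(40233 + 30742\right) \frac{1}{-34110 + \left(\left(-5136 + \frac{42 - 102}{-43}\right) + 5717\right)}} = - \frac{24702}{70975 \frac{1}{-34110 + \left(\left(-5136 - - \frac{60}{43}\right) + 5717\right)}} = - \frac{24702}{70975 \frac{1}{-34110 + \left(\left(-5136 + \frac{60}{43}\right) + 5717\right)}} = - \frac{24702}{70975 \frac{1}{-34110 + \left(- \frac{220788}{43} + 5717\right)}} = - \frac{24702}{70975 \frac{1}{-34110 + \frac{25043}{43}}} = - \frac{24702}{70975 \frac{1}{- \frac{1441687}{43}}} = - \frac{24702}{70975 \left(- \frac{43}{1441687}\right)} = - \frac{24702}{- \frac{3051925}{1441687}} = \left(-24702\right) \left(- \frac{1441687}{3051925}\right) = \frac{35612552274}{3051925}$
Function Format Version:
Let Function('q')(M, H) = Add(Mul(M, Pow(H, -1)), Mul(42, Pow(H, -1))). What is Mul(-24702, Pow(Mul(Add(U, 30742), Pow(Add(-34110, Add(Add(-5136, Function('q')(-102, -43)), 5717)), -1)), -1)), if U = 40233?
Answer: Rational(35612552274, 3051925) ≈ 11669.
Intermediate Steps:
Function('q')(M, H) = Add(Mul(42, Pow(H, -1)), Mul(M, Pow(H, -1)))
Mul(-24702, Pow(Mul(Add(U, 30742), Pow(Add(-34110, Add(Add(-5136, Function('q')(-102, -43)), 5717)), -1)), -1)) = Mul(-24702, Pow(Mul(Add(40233, 30742), Pow(Add(-34110, Add(Add(-5136, Mul(Pow(-43, -1), Add(42, -102))), 5717)), -1)), -1)) = Mul(-24702, Pow(Mul(70975, Pow(Add(-34110, Add(Add(-5136, Mul(Rational(-1, 43), -60)), 5717)), -1)), -1)) = Mul(-24702, Pow(Mul(70975, Pow(Add(-34110, Add(Add(-5136, Rational(60, 43)), 5717)), -1)), -1)) = Mul(-24702, Pow(Mul(70975, Pow(Add(-34110, Add(Rational(-220788, 43), 5717)), -1)), -1)) = Mul(-24702, Pow(Mul(70975, Pow(Add(-34110, Rational(25043, 43)), -1)), -1)) = Mul(-24702, Pow(Mul(70975, Pow(Rational(-1441687, 43), -1)), -1)) = Mul(-24702, Pow(Mul(70975, Rational(-43, 1441687)), -1)) = Mul(-24702, Pow(Rational(-3051925, 1441687), -1)) = Mul(-24702, Rational(-1441687, 3051925)) = Rational(35612552274, 3051925)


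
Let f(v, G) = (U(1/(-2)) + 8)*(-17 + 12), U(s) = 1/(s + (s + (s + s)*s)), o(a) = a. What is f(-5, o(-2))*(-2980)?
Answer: 89400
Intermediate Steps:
U(s) = 1/(2*s + 2*s²) (U(s) = 1/(s + (s + (2*s)*s)) = 1/(s + (s + 2*s²)) = 1/(2*s + 2*s²))
f(v, G) = -30 (f(v, G) = (1/(2*(1/(-2))*(1 + 1/(-2))) + 8)*(-17 + 12) = (1/(2*(-½)*(1 - ½)) + 8)*(-5) = ((½)*(-2)/(½) + 8)*(-5) = ((½)*(-2)*2 + 8)*(-5) = (-2 + 8)*(-5) = 6*(-5) = -30)
f(-5, o(-2))*(-2980) = -30*(-2980) = 89400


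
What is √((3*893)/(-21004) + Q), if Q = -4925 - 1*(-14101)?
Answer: 5*√40481014451/10502 ≈ 95.791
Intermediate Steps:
Q = 9176 (Q = -4925 + 14101 = 9176)
√((3*893)/(-21004) + Q) = √((3*893)/(-21004) + 9176) = √(2679*(-1/21004) + 9176) = √(-2679/21004 + 9176) = √(192730025/21004) = 5*√40481014451/10502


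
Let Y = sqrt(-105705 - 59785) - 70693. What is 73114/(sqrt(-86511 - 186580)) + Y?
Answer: -70693 + I*sqrt(165490) - 73114*I*sqrt(273091)/273091 ≈ -70693.0 + 266.9*I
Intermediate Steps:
Y = -70693 + I*sqrt(165490) (Y = sqrt(-165490) - 70693 = I*sqrt(165490) - 70693 = -70693 + I*sqrt(165490) ≈ -70693.0 + 406.8*I)
73114/(sqrt(-86511 - 186580)) + Y = 73114/(sqrt(-86511 - 186580)) + (-70693 + I*sqrt(165490)) = 73114/(sqrt(-273091)) + (-70693 + I*sqrt(165490)) = 73114/((I*sqrt(273091))) + (-70693 + I*sqrt(165490)) = 73114*(-I*sqrt(273091)/273091) + (-70693 + I*sqrt(165490)) = -73114*I*sqrt(273091)/273091 + (-70693 + I*sqrt(165490)) = -70693 + I*sqrt(165490) - 73114*I*sqrt(273091)/273091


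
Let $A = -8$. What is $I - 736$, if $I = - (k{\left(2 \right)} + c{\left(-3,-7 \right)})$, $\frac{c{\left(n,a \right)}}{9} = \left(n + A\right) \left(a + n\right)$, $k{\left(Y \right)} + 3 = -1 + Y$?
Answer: $-1724$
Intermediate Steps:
$k{\left(Y \right)} = -4 + Y$ ($k{\left(Y \right)} = -3 + \left(-1 + Y\right) = -4 + Y$)
$c{\left(n,a \right)} = 9 \left(-8 + n\right) \left(a + n\right)$ ($c{\left(n,a \right)} = 9 \left(n - 8\right) \left(a + n\right) = 9 \left(-8 + n\right) \left(a + n\right)$)
$I = -988$ ($I = - (\left(-4 + 2\right) + \left(\left(-72\right) \left(-7\right) - -216 + 9 \left(-3\right)^{2} + 9 \left(-7\right) \left(-3\right)\right)) = - (-2 + \left(504 + 216 + 9 \cdot 9 + 189\right)) = - (-2 + \left(504 + 216 + 81 + 189\right)) = - (-2 + 990) = \left(-1\right) 988 = -988$)
$I - 736 = -988 - 736 = -1724$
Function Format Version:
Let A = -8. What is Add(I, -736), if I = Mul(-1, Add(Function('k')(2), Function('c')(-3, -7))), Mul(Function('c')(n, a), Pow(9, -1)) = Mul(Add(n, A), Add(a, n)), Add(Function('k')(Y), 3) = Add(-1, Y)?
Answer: -1724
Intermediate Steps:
Function('k')(Y) = Add(-4, Y) (Function('k')(Y) = Add(-3, Add(-1, Y)) = Add(-4, Y))
Function('c')(n, a) = Mul(9, Add(-8, n), Add(a, n)) (Function('c')(n, a) = Mul(9, Mul(Add(n, -8), Add(a, n))) = Mul(9, Mul(Add(-8, n), Add(a, n))) = Mul(9, Add(-8, n), Add(a, n)))
I = -988 (I = Mul(-1, Add(Add(-4, 2), Add(Mul(-72, -7), Mul(-72, -3), Mul(9, Pow(-3, 2)), Mul(9, -7, -3)))) = Mul(-1, Add(-2, Add(504, 216, Mul(9, 9), 189))) = Mul(-1, Add(-2, Add(504, 216, 81, 189))) = Mul(-1, Add(-2, 990)) = Mul(-1, 988) = -988)
Add(I, -736) = Add(-988, -736) = -1724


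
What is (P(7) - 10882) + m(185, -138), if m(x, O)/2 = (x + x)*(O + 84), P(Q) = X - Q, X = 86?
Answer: -50763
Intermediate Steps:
P(Q) = 86 - Q
m(x, O) = 4*x*(84 + O) (m(x, O) = 2*((x + x)*(O + 84)) = 2*((2*x)*(84 + O)) = 2*(2*x*(84 + O)) = 4*x*(84 + O))
(P(7) - 10882) + m(185, -138) = ((86 - 1*7) - 10882) + 4*185*(84 - 138) = ((86 - 7) - 10882) + 4*185*(-54) = (79 - 10882) - 39960 = -10803 - 39960 = -50763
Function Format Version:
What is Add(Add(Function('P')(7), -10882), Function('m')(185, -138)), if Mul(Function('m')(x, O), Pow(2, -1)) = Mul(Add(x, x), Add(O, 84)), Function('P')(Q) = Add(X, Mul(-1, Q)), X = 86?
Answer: -50763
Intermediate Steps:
Function('P')(Q) = Add(86, Mul(-1, Q))
Function('m')(x, O) = Mul(4, x, Add(84, O)) (Function('m')(x, O) = Mul(2, Mul(Add(x, x), Add(O, 84))) = Mul(2, Mul(Mul(2, x), Add(84, O))) = Mul(2, Mul(2, x, Add(84, O))) = Mul(4, x, Add(84, O)))
Add(Add(Function('P')(7), -10882), Function('m')(185, -138)) = Add(Add(Add(86, Mul(-1, 7)), -10882), Mul(4, 185, Add(84, -138))) = Add(Add(Add(86, -7), -10882), Mul(4, 185, -54)) = Add(Add(79, -10882), -39960) = Add(-10803, -39960) = -50763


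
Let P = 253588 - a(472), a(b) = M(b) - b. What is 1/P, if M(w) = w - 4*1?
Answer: 1/253592 ≈ 3.9433e-6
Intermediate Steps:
M(w) = -4 + w (M(w) = w - 4 = -4 + w)
a(b) = -4 (a(b) = (-4 + b) - b = -4)
P = 253592 (P = 253588 - 1*(-4) = 253588 + 4 = 253592)
1/P = 1/253592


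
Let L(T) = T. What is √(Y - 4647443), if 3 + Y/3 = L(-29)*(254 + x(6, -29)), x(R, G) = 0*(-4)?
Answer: 5*I*√186782 ≈ 2160.9*I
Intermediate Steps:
x(R, G) = 0
Y = -22107 (Y = -9 + 3*(-29*(254 + 0)) = -9 + 3*(-29*254) = -9 + 3*(-7366) = -9 - 22098 = -22107)
√(Y - 4647443) = √(-22107 - 4647443) = √(-4669550) = 5*I*√186782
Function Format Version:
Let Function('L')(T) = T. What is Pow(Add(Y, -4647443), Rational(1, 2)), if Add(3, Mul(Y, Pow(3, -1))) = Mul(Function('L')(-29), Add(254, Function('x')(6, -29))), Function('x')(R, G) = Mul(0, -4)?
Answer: Mul(5, I, Pow(186782, Rational(1, 2))) ≈ Mul(2160.9, I)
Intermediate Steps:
Function('x')(R, G) = 0
Y = -22107 (Y = Add(-9, Mul(3, Mul(-29, Add(254, 0)))) = Add(-9, Mul(3, Mul(-29, 254))) = Add(-9, Mul(3, -7366)) = Add(-9, -22098) = -22107)
Pow(Add(Y, -4647443), Rational(1, 2)) = Pow(Add(-22107, -4647443), Rational(1, 2)) = Pow(-4669550, Rational(1, 2)) = Mul(5, I, Pow(186782, Rational(1, 2)))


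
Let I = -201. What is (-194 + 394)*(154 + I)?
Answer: -9400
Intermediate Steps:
(-194 + 394)*(154 + I) = (-194 + 394)*(154 - 201) = 200*(-47) = -9400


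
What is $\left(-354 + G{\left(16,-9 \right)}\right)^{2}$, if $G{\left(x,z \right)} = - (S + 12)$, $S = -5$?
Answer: $130321$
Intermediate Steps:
$G{\left(x,z \right)} = -7$ ($G{\left(x,z \right)} = - (-5 + 12) = \left(-1\right) 7 = -7$)
$\left(-354 + G{\left(16,-9 \right)}\right)^{2} = \left(-354 - 7\right)^{2} = \left(-361\right)^{2} = 130321$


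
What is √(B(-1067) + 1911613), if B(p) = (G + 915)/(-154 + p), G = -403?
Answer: √2849910411381/1221 ≈ 1382.6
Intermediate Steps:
B(p) = 512/(-154 + p) (B(p) = (-403 + 915)/(-154 + p) = 512/(-154 + p))
√(B(-1067) + 1911613) = √(512/(-154 - 1067) + 1911613) = √(512/(-1221) + 1911613) = √(512*(-1/1221) + 1911613) = √(-512/1221 + 1911613) = √(2334078961/1221) = √2849910411381/1221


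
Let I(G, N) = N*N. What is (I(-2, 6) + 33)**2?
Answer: 4761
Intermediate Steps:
I(G, N) = N**2
(I(-2, 6) + 33)**2 = (6**2 + 33)**2 = (36 + 33)**2 = 69**2 = 4761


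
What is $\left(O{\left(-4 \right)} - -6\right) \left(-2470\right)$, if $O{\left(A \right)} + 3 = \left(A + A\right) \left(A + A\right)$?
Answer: $-165490$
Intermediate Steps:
$O{\left(A \right)} = -3 + 4 A^{2}$ ($O{\left(A \right)} = -3 + \left(A + A\right) \left(A + A\right) = -3 + 2 A 2 A = -3 + 4 A^{2}$)
$\left(O{\left(-4 \right)} - -6\right) \left(-2470\right) = \left(\left(-3 + 4 \left(-4\right)^{2}\right) - -6\right) \left(-2470\right) = \left(\left(-3 + 4 \cdot 16\right) + 6\right) \left(-2470\right) = \left(\left(-3 + 64\right) + 6\right) \left(-2470\right) = \left(61 + 6\right) \left(-2470\right) = 67 \left(-2470\right) = -165490$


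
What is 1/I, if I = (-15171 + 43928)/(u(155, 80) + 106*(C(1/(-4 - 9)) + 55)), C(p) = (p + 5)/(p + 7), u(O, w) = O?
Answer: 272717/1294065 ≈ 0.21074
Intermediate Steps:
C(p) = (5 + p)/(7 + p)
I = 1294065/272717 (I = (-15171 + 43928)/(155 + 106*((5 + 1/(-4 - 9))/(7 + 1/(-4 - 9)) + 55)) = 28757/(155 + 106*((5 + 1/(-13))/(7 + 1/(-13)) + 55)) = 28757/(155 + 106*((5 - 1/13)/(7 - 1/13) + 55)) = 28757/(155 + 106*((64/13)/(90/13) + 55)) = 28757/(155 + 106*((13/90)*(64/13) + 55)) = 28757/(155 + 106*(32/45 + 55)) = 28757/(155 + 106*(2507/45)) = 28757/(155 + 265742/45) = 28757/(272717/45) = 28757*(45/272717) = 1294065/272717 ≈ 4.7451)
1/I = 1/(1294065/272717) = 272717/1294065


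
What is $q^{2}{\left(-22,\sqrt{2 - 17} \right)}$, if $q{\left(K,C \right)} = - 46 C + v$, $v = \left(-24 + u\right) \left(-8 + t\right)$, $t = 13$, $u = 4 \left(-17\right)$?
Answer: $179860 + 42320 i \sqrt{15} \approx 1.7986 \cdot 10^{5} + 1.639 \cdot 10^{5} i$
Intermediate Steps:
$u = -68$
$v = -460$ ($v = \left(-24 - 68\right) \left(-8 + 13\right) = \left(-92\right) 5 = -460$)
$q{\left(K,C \right)} = -460 - 46 C$ ($q{\left(K,C \right)} = - 46 C - 460 = -460 - 46 C$)
$q^{2}{\left(-22,\sqrt{2 - 17} \right)} = \left(-460 - 46 \sqrt{2 - 17}\right)^{2} = \left(-460 - 46 \sqrt{-15}\right)^{2} = \left(-460 - 46 i \sqrt{15}\right)^{2}$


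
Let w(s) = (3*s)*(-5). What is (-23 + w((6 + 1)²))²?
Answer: 574564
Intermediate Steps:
w(s) = -15*s
(-23 + w((6 + 1)²))² = (-23 - 15*(6 + 1)²)² = (-23 - 15*7²)² = (-23 - 15*49)² = (-23 - 735)² = (-758)² = 574564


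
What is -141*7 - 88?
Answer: -1075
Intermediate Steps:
-141*7 - 88 = -987 - 88 = -1075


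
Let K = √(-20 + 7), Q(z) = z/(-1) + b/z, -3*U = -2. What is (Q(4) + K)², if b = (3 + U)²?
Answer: (-23 + 36*I*√13)²/1296 ≈ -12.592 - 4.6071*I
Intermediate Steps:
U = ⅔ (U = -⅓*(-2) = ⅔ ≈ 0.66667)
b = 121/9 (b = (3 + ⅔)² = (11/3)² = 121/9 ≈ 13.444)
Q(z) = -z + 121/(9*z) (Q(z) = z/(-1) + 121/(9*z) = z*(-1) + 121/(9*z) = -z + 121/(9*z))
K = I*√13 (K = √(-13) = I*√13 ≈ 3.6056*I)
(Q(4) + K)² = ((-1*4 + (121/9)/4) + I*√13)² = ((-4 + (121/9)*(¼)) + I*√13)² = ((-4 + 121/36) + I*√13)² = (-23/36 + I*√13)²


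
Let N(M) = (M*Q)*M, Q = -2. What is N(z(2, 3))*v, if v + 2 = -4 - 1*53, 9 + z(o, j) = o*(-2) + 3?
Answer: 11800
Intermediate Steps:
z(o, j) = -6 - 2*o (z(o, j) = -9 + (o*(-2) + 3) = -9 + (-2*o + 3) = -9 + (3 - 2*o) = -6 - 2*o)
v = -59 (v = -2 + (-4 - 1*53) = -2 + (-4 - 53) = -2 - 57 = -59)
N(M) = -2*M² (N(M) = (M*(-2))*M = (-2*M)*M = -2*M²)
N(z(2, 3))*v = -2*(-6 - 2*2)²*(-59) = -2*(-6 - 4)²*(-59) = -2*(-10)²*(-59) = -2*100*(-59) = -200*(-59) = 11800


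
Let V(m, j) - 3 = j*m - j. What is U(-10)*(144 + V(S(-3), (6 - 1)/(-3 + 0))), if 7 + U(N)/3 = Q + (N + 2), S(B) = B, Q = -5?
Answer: -9220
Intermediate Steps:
V(m, j) = 3 - j + j*m (V(m, j) = 3 + (j*m - j) = 3 + (-j + j*m) = 3 - j + j*m)
U(N) = -30 + 3*N (U(N) = -21 + 3*(-5 + (N + 2)) = -21 + 3*(-5 + (2 + N)) = -21 + 3*(-3 + N) = -21 + (-9 + 3*N) = -30 + 3*N)
U(-10)*(144 + V(S(-3), (6 - 1)/(-3 + 0))) = (-30 + 3*(-10))*(144 + (3 - (6 - 1)/(-3 + 0) + ((6 - 1)/(-3 + 0))*(-3))) = (-30 - 30)*(144 + (3 - 5/(-3) + (5/(-3))*(-3))) = -60*(144 + (3 - 5*(-1)/3 + (5*(-⅓))*(-3))) = -60*(144 + (3 - 1*(-5/3) - 5/3*(-3))) = -60*(144 + (3 + 5/3 + 5)) = -60*(144 + 29/3) = -60*461/3 = -9220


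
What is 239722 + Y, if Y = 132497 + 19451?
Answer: 391670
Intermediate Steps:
Y = 151948
239722 + Y = 239722 + 151948 = 391670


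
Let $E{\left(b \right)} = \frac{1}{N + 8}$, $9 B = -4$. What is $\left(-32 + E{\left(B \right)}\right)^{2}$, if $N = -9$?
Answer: $1089$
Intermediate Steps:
$B = - \frac{4}{9}$ ($B = \frac{1}{9} \left(-4\right) = - \frac{4}{9} \approx -0.44444$)
$E{\left(b \right)} = -1$ ($E{\left(b \right)} = \frac{1}{-9 + 8} = \frac{1}{-1} = -1$)
$\left(-32 + E{\left(B \right)}\right)^{2} = \left(-32 - 1\right)^{2} = \left(-33\right)^{2} = 1089$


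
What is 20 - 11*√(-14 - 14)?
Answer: 20 - 22*I*√7 ≈ 20.0 - 58.207*I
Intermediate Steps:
20 - 11*√(-14 - 14) = 20 - 22*I*√7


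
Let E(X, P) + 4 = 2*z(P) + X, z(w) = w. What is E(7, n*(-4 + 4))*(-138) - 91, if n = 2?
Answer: -505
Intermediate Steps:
E(X, P) = -4 + X + 2*P (E(X, P) = -4 + (2*P + X) = -4 + (X + 2*P) = -4 + X + 2*P)
E(7, n*(-4 + 4))*(-138) - 91 = (-4 + 7 + 2*(2*(-4 + 4)))*(-138) - 91 = (-4 + 7 + 2*(2*0))*(-138) - 91 = (-4 + 7 + 2*0)*(-138) - 91 = (-4 + 7 + 0)*(-138) - 91 = 3*(-138) - 91 = -414 - 91 = -505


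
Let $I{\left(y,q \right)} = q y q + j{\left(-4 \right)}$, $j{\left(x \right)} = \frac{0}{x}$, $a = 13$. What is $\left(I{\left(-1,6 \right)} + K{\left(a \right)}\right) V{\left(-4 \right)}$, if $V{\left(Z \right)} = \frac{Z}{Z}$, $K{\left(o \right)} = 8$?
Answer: $-28$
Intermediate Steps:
$j{\left(x \right)} = 0$
$I{\left(y,q \right)} = y q^{2}$ ($I{\left(y,q \right)} = q y q + 0 = y q^{2} + 0 = y q^{2}$)
$V{\left(Z \right)} = 1$
$\left(I{\left(-1,6 \right)} + K{\left(a \right)}\right) V{\left(-4 \right)} = \left(- 6^{2} + 8\right) 1 = \left(\left(-1\right) 36 + 8\right) 1 = \left(-36 + 8\right) 1 = \left(-28\right) 1 = -28$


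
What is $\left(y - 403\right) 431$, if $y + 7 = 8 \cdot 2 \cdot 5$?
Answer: $-142230$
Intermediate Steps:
$y = 73$ ($y = -7 + 8 \cdot 2 \cdot 5 = -7 + 16 \cdot 5 = -7 + 80 = 73$)
$\left(y - 403\right) 431 = \left(73 - 403\right) 431 = \left(-330\right) 431 = -142230$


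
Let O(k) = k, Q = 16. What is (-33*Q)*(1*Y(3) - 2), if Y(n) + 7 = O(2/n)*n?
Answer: 3696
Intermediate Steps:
Y(n) = -5 (Y(n) = -7 + (2/n)*n = -7 + 2 = -5)
(-33*Q)*(1*Y(3) - 2) = (-33*16)*(1*(-5) - 2) = -528*(-5 - 2) = -528*(-7) = 3696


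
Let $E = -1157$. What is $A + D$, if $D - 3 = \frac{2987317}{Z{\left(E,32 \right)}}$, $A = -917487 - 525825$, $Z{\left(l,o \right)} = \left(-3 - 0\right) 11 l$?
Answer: $- \frac{55103993612}{38181} \approx -1.4432 \cdot 10^{6}$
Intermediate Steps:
$Z{\left(l,o \right)} = - 33 l$ ($Z{\left(l,o \right)} = \left(-3 + 0\right) 11 l = \left(-3\right) 11 l = - 33 l$)
$A = -1443312$ ($A = -917487 - 525825 = -1443312$)
$D = \frac{3101860}{38181}$ ($D = 3 + \frac{2987317}{\left(-33\right) \left(-1157\right)} = 3 + \frac{2987317}{38181} = \frac{3101860}{38181} \approx 81.241$)
$A + D = -1443312 + \frac{3101860}{38181} = - \frac{55103993612}{38181}$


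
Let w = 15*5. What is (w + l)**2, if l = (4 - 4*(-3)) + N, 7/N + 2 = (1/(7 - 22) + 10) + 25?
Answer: 2030313481/244036 ≈ 8319.7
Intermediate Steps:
w = 75
N = 105/494 (N = 7/(-2 + ((1/(7 - 22) + 10) + 25)) = 7/(-2 + ((1/(-15) + 10) + 25)) = 7/(-2 + ((-1/15 + 10) + 25)) = 7/(-2 + (149/15 + 25)) = 7/(-2 + 524/15) = 7/(494/15) = 7*(15/494) = 105/494 ≈ 0.21255)
l = 8009/494 (l = (4 - 4*(-3)) + 105/494 = (4 + 12) + 105/494 = 16 + 105/494 = 8009/494 ≈ 16.213)
(w + l)**2 = (75 + 8009/494)**2 = (45059/494)**2 = 2030313481/244036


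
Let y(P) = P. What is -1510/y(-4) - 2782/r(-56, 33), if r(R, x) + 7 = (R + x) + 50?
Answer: 1192/5 ≈ 238.40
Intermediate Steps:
r(R, x) = 43 + R + x (r(R, x) = -7 + ((R + x) + 50) = -7 + (50 + R + x) = 43 + R + x)
-1510/y(-4) - 2782/r(-56, 33) = -1510/(-4) - 2782/(43 - 56 + 33) = -1510*(-¼) - 2782/20 = 755/2 - 2782*1/20 = 755/2 - 1391/10 = 1192/5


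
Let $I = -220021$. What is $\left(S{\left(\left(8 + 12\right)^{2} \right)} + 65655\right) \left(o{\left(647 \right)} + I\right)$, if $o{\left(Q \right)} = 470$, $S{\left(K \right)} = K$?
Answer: $-14502441305$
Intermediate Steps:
$\left(S{\left(\left(8 + 12\right)^{2} \right)} + 65655\right) \left(o{\left(647 \right)} + I\right) = \left(\left(8 + 12\right)^{2} + 65655\right) \left(470 - 220021\right) = \left(20^{2} + 65655\right) \left(-219551\right) = \left(400 + 65655\right) \left(-219551\right) = 66055 \left(-219551\right) = -14502441305$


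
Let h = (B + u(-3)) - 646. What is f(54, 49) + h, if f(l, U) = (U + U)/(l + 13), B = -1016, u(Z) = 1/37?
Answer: -4116405/2479 ≈ -1660.5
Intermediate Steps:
u(Z) = 1/37
f(l, U) = 2*U/(13 + l) (f(l, U) = (2*U)/(13 + l) = 2*U/(13 + l))
h = -61493/37 (h = (-1016 + 1/37) - 646 = -37591/37 - 646 = -61493/37 ≈ -1662.0)
f(54, 49) + h = 2*49/(13 + 54) - 61493/37 = 2*49/67 - 61493/37 = 2*49*(1/67) - 61493/37 = 98/67 - 61493/37 = -4116405/2479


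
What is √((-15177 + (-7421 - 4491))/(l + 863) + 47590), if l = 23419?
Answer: √3117682779118/8094 ≈ 218.15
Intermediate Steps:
√((-15177 + (-7421 - 4491))/(l + 863) + 47590) = √((-15177 + (-7421 - 4491))/(23419 + 863) + 47590) = √((-15177 - 11912)/24282 + 47590) = √(-27089*1/24282 + 47590) = √(-27089/24282 + 47590) = √(1155553291/24282) = √3117682779118/8094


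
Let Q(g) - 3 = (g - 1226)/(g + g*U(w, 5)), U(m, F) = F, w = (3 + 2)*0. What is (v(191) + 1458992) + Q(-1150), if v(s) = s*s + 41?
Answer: 859922473/575 ≈ 1.4955e+6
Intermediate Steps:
w = 0 (w = 5*0 = 0)
v(s) = 41 + s**2 (v(s) = s**2 + 41 = 41 + s**2)
Q(g) = 3 + (-1226 + g)/(6*g) (Q(g) = 3 + (g - 1226)/(g + g*5) = 3 + (-1226 + g)/(g + 5*g) = 3 + (-1226 + g)/((6*g)) = 3 + (-1226 + g)*(1/(6*g)) = 3 + (-1226 + g)/(6*g))
(v(191) + 1458992) + Q(-1150) = ((41 + 191**2) + 1458992) + (1/6)*(-1226 + 19*(-1150))/(-1150) = ((41 + 36481) + 1458992) + (1/6)*(-1/1150)*(-1226 - 21850) = (36522 + 1458992) + (1/6)*(-1/1150)*(-23076) = 1495514 + 1923/575 = 859922473/575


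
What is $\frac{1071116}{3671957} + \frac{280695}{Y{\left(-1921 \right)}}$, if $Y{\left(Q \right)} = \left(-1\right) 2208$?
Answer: $- \frac{342778315329}{2702560352} \approx -126.83$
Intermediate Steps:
$Y{\left(Q \right)} = -2208$
$\frac{1071116}{3671957} + \frac{280695}{Y{\left(-1921 \right)}} = \frac{1071116}{3671957} + \frac{280695}{-2208} = 1071116 \cdot \frac{1}{3671957} + 280695 \left(- \frac{1}{2208}\right) = \frac{1071116}{3671957} - \frac{93565}{736} = - \frac{342778315329}{2702560352}$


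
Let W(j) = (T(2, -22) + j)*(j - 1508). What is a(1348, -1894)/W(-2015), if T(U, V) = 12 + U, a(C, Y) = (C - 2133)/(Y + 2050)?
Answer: -785/1099725588 ≈ -7.1381e-7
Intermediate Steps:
a(C, Y) = (-2133 + C)/(2050 + Y)
W(j) = (-1508 + j)*(14 + j) (W(j) = ((12 + 2) + j)*(j - 1508) = (14 + j)*(-1508 + j) = (-1508 + j)*(14 + j))
a(1348, -1894)/W(-2015) = ((-2133 + 1348)/(2050 - 1894))/(-21112 + (-2015)² - 1494*(-2015)) = (-785/156)/(-21112 + 4060225 + 3010410) = ((1/156)*(-785))/7049523 = -785/156*1/7049523 = -785/1099725588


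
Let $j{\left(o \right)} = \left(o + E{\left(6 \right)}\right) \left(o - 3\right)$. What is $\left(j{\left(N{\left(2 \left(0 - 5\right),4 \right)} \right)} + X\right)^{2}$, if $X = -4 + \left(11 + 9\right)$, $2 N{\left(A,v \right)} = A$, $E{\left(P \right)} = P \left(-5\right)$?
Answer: $87616$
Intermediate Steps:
$E{\left(P \right)} = - 5 P$
$N{\left(A,v \right)} = \frac{A}{2}$
$j{\left(o \right)} = \left(-30 + o\right) \left(-3 + o\right)$ ($j{\left(o \right)} = \left(o - 30\right) \left(o - 3\right) = \left(o - 30\right) \left(-3 + o\right) = \left(-30 + o\right) \left(-3 + o\right)$)
$X = 16$ ($X = -4 + 20 = 16$)
$\left(j{\left(N{\left(2 \left(0 - 5\right),4 \right)} \right)} + X\right)^{2} = \left(\left(90 + \left(\frac{2 \left(0 - 5\right)}{2}\right)^{2} - 33 \frac{2 \left(0 - 5\right)}{2}\right) + 16\right)^{2} = \left(\left(90 + \left(\frac{2 \left(-5\right)}{2}\right)^{2} - 33 \frac{2 \left(-5\right)}{2}\right) + 16\right)^{2} = \left(\left(90 + \left(\frac{1}{2} \left(-10\right)\right)^{2} - 33 \cdot \frac{1}{2} \left(-10\right)\right) + 16\right)^{2} = \left(\left(90 + \left(-5\right)^{2} - -165\right) + 16\right)^{2} = \left(\left(90 + 25 + 165\right) + 16\right)^{2} = \left(280 + 16\right)^{2} = 296^{2} = 87616$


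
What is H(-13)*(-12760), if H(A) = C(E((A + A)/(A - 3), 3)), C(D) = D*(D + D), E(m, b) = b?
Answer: -229680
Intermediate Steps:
C(D) = 2*D² (C(D) = D*(2*D) = 2*D²)
H(A) = 18 (H(A) = 2*3² = 2*9 = 18)
H(-13)*(-12760) = 18*(-12760) = -229680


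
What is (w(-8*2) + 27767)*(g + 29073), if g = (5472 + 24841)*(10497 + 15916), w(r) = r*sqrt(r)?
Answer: 22232657658314 - 51243925888*I ≈ 2.2233e+13 - 5.1244e+10*I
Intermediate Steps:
w(r) = r**(3/2)
g = 800657269 (g = 30313*26413 = 800657269)
(w(-8*2) + 27767)*(g + 29073) = ((-8*2)**(3/2) + 27767)*(800657269 + 29073) = ((-16)**(3/2) + 27767)*800686342 = (-64*I + 27767)*800686342 = (27767 - 64*I)*800686342 = 22232657658314 - 51243925888*I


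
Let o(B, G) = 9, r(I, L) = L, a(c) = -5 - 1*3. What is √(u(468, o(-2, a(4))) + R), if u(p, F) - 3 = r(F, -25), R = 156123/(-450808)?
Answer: I*√1135348565098/225404 ≈ 4.7272*I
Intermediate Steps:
a(c) = -8 (a(c) = -5 - 3 = -8)
R = -156123/450808 (R = 156123*(-1/450808) = -156123/450808 ≈ -0.34632)
u(p, F) = -22 (u(p, F) = 3 - 25 = -22)
√(u(468, o(-2, a(4))) + R) = √(-22 - 156123/450808) = √(-10073899/450808) = I*√1135348565098/225404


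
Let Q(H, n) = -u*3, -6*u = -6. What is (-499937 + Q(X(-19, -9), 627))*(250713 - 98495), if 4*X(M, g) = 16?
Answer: -76099866920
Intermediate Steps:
u = 1 (u = -1/6*(-6) = 1)
X(M, g) = 4 (X(M, g) = (1/4)*16 = 4)
Q(H, n) = -3 (Q(H, n) = -1*1*3 = -1*3 = -3)
(-499937 + Q(X(-19, -9), 627))*(250713 - 98495) = (-499937 - 3)*(250713 - 98495) = -499940*152218 = -76099866920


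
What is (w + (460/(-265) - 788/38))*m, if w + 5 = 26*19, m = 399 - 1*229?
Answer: 79864810/1007 ≈ 79310.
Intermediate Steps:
m = 170 (m = 399 - 229 = 170)
w = 489 (w = -5 + 26*19 = -5 + 494 = 489)
(w + (460/(-265) - 788/38))*m = (489 + (460/(-265) - 788/38))*170 = (489 + (460*(-1/265) - 788*1/38))*170 = (489 + (-92/53 - 394/19))*170 = (489 - 22630/1007)*170 = (469793/1007)*170 = 79864810/1007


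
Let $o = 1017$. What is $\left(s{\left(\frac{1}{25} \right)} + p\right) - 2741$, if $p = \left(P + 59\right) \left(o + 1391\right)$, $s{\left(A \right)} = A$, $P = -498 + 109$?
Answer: $- \frac{19934524}{25} \approx -7.9738 \cdot 10^{5}$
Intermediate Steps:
$P = -389$
$p = -794640$ ($p = \left(-389 + 59\right) \left(1017 + 1391\right) = \left(-330\right) 2408 = -794640$)
$\left(s{\left(\frac{1}{25} \right)} + p\right) - 2741 = \left(\frac{1}{25} - 794640\right) - 2741 = - \frac{19865999}{25} - 2741 = - \frac{19934524}{25}$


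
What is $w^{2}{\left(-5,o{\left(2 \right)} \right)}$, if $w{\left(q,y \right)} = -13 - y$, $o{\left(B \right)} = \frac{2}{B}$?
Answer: $196$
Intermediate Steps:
$w^{2}{\left(-5,o{\left(2 \right)} \right)} = \left(-13 - \frac{2}{2}\right)^{2} = \left(-13 - 2 \cdot \frac{1}{2}\right)^{2} = \left(-13 - 1\right)^{2} = \left(-14\right)^{2} = 196$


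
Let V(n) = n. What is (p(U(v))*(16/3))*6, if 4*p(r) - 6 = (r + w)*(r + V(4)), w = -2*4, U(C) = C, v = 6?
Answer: -112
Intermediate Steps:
w = -8
p(r) = 3/2 + (-8 + r)*(4 + r)/4 (p(r) = 3/2 + ((r - 8)*(r + 4))/4 = 3/2 + ((-8 + r)*(4 + r))/4 = 3/2 + (-8 + r)*(4 + r)/4)
(p(U(v))*(16/3))*6 = ((-13/2 - 1*6 + (¼)*6²)*(16/3))*6 = ((-13/2 - 6 + (¼)*36)*(16*(⅓)))*6 = ((-13/2 - 6 + 9)*(16/3))*6 = -7/2*16/3*6 = -56/3*6 = -112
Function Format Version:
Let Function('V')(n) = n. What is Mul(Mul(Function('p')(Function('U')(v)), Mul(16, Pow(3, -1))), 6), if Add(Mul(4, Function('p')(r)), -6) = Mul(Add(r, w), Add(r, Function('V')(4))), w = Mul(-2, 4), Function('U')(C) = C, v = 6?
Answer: -112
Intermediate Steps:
w = -8
Function('p')(r) = Add(Rational(3, 2), Mul(Rational(1, 4), Add(-8, r), Add(4, r))) (Function('p')(r) = Add(Rational(3, 2), Mul(Rational(1, 4), Mul(Add(r, -8), Add(r, 4)))) = Add(Rational(3, 2), Mul(Rational(1, 4), Mul(Add(-8, r), Add(4, r)))) = Add(Rational(3, 2), Mul(Rational(1, 4), Add(-8, r), Add(4, r))))
Mul(Mul(Function('p')(Function('U')(v)), Mul(16, Pow(3, -1))), 6) = Mul(Mul(Add(Rational(-13, 2), Mul(-1, 6), Mul(Rational(1, 4), Pow(6, 2))), Mul(16, Pow(3, -1))), 6) = Mul(Mul(Add(Rational(-13, 2), -6, Mul(Rational(1, 4), 36)), Mul(16, Rational(1, 3))), 6) = Mul(Mul(Add(Rational(-13, 2), -6, 9), Rational(16, 3)), 6) = Mul(Mul(Rational(-7, 2), Rational(16, 3)), 6) = Mul(Rational(-56, 3), 6) = -112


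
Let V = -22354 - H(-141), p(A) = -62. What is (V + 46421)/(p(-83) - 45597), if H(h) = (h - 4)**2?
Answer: -3042/45659 ≈ -0.066624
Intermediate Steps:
H(h) = (-4 + h)**2
V = -43379 (V = -22354 - (-4 - 141)**2 = -22354 - 1*(-145)**2 = -22354 - 1*21025 = -22354 - 21025 = -43379)
(V + 46421)/(p(-83) - 45597) = (-43379 + 46421)/(-62 - 45597) = 3042/(-45659) = 3042*(-1/45659) = -3042/45659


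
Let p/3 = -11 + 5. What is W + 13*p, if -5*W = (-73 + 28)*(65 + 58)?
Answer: 873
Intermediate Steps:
p = -18 (p = 3*(-11 + 5) = 3*(-6) = -18)
W = 1107 (W = -(-73 + 28)*(65 + 58)/5 = -(-9)*123 = -⅕*(-5535) = 1107)
W + 13*p = 1107 + 13*(-18) = 1107 - 234 = 873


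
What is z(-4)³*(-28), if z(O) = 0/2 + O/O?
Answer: -28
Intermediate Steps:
z(O) = 1 (z(O) = 0*(½) + 1 = 0 + 1 = 1)
z(-4)³*(-28) = 1³*(-28) = 1*(-28) = -28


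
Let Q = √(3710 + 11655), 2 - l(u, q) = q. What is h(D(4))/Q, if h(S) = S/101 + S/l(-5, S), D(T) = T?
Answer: -198*√15365/1551865 ≈ -0.015815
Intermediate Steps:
l(u, q) = 2 - q
h(S) = S/101 + S/(2 - S)
Q = √15365 ≈ 123.96
h(D(4))/Q = ((1/101)*4*(-103 + 4)/(-2 + 4))/(√15365) = ((1/101)*4*(-99)/2)*(√15365/15365) = ((1/101)*4*(½)*(-99))*(√15365/15365) = -198*√15365/1551865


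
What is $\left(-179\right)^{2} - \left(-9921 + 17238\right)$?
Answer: $24724$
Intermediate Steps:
$\left(-179\right)^{2} - \left(-9921 + 17238\right) = 32041 - 7317 = 24724$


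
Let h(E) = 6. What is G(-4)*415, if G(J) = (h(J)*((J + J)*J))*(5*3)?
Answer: 1195200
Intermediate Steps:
G(J) = 180*J**2 (G(J) = (6*((J + J)*J))*(5*3) = (6*((2*J)*J))*15 = (6*(2*J**2))*15 = (12*J**2)*15 = 180*J**2)
G(-4)*415 = (180*(-4)**2)*415 = (180*16)*415 = 2880*415 = 1195200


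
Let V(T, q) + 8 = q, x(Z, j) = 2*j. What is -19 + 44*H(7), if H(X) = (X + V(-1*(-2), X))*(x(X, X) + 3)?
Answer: 4469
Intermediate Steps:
V(T, q) = -8 + q
H(X) = (-8 + 2*X)*(3 + 2*X) (H(X) = (X + (-8 + X))*(2*X + 3) = (-8 + 2*X)*(3 + 2*X))
-19 + 44*H(7) = -19 + 44*(-24 - 10*7 + 4*7²) = -19 + 44*(-24 - 70 + 4*49) = -19 + 44*(-24 - 70 + 196) = -19 + 44*102 = -19 + 4488 = 4469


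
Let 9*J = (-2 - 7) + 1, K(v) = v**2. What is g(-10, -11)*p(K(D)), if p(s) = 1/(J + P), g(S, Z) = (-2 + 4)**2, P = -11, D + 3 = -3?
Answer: -36/107 ≈ -0.33645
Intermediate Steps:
D = -6 (D = -3 - 3 = -6)
g(S, Z) = 4 (g(S, Z) = 2**2 = 4)
J = -8/9 (J = ((-2 - 7) + 1)/9 = (-9 + 1)/9 = (1/9)*(-8) = -8/9 ≈ -0.88889)
p(s) = -9/107 (p(s) = 1/(-8/9 - 11) = 1/(-107/9) = -9/107)
g(-10, -11)*p(K(D)) = 4*(-9/107) = -36/107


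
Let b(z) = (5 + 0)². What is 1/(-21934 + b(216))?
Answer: -1/21909 ≈ -4.5643e-5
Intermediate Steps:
b(z) = 25 (b(z) = 5² = 25)
1/(-21934 + b(216)) = 1/(-21934 + 25) = 1/(-21909) = -1/21909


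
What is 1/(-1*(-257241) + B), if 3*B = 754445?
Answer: 3/1526168 ≈ 1.9657e-6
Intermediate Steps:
B = 754445/3 (B = (1/3)*754445 = 754445/3 ≈ 2.5148e+5)
1/(-1*(-257241) + B) = 1/(-1*(-257241) + 754445/3) = 1/(257241 + 754445/3) = 1/(1526168/3) = 3/1526168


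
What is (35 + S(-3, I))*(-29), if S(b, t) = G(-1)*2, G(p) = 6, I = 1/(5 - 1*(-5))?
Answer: -1363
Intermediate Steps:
I = ⅒ (I = 1/(5 + 5) = 1/10 = ⅒ ≈ 0.10000)
S(b, t) = 12 (S(b, t) = 6*2 = 12)
(35 + S(-3, I))*(-29) = (35 + 12)*(-29) = 47*(-29) = -1363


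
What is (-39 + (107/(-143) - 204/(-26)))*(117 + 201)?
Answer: -1450716/143 ≈ -10145.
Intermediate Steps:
(-39 + (107/(-143) - 204/(-26)))*(117 + 201) = (-39 + (107*(-1/143) - 204*(-1/26)))*318 = (-39 + (-107/143 + 102/13))*318 = (-39 + 1015/143)*318 = -4562/143*318 = -1450716/143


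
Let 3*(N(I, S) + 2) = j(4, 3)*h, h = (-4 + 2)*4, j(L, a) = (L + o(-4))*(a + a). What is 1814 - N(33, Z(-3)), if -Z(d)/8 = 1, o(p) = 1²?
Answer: 1896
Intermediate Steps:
o(p) = 1
j(L, a) = 2*a*(1 + L) (j(L, a) = (L + 1)*(a + a) = (1 + L)*(2*a) = 2*a*(1 + L))
h = -8 (h = -2*4 = -8)
Z(d) = -8 (Z(d) = -8*1 = -8)
N(I, S) = -82 (N(I, S) = -2 + ((2*3*(1 + 4))*(-8))/3 = -2 + ((2*3*5)*(-8))/3 = -2 + (30*(-8))/3 = -2 + (⅓)*(-240) = -2 - 80 = -82)
1814 - N(33, Z(-3)) = 1814 - 1*(-82) = 1814 + 82 = 1896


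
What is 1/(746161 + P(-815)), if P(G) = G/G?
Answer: 1/746162 ≈ 1.3402e-6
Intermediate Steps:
P(G) = 1
1/(746161 + P(-815)) = 1/(746161 + 1) = 1/746162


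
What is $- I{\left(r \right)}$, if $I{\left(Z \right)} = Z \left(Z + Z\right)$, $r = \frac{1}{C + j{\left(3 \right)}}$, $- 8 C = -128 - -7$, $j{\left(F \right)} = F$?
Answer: $- \frac{128}{21025} \approx -0.006088$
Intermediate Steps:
$C = \frac{121}{8}$ ($C = - \frac{-128 - -7}{8} = - \frac{-128 + 7}{8} = \left(- \frac{1}{8}\right) \left(-121\right) = \frac{121}{8} \approx 15.125$)
$r = \frac{8}{145}$ ($r = \frac{1}{\frac{121}{8} + 3} = \frac{1}{\frac{145}{8}} = \frac{8}{145} \approx 0.055172$)
$I{\left(Z \right)} = 2 Z^{2}$ ($I{\left(Z \right)} = Z 2 Z = 2 Z^{2}$)
$- I{\left(r \right)} = - 2 \left(\frac{8}{145}\right)^{2} = - \frac{2 \cdot 64}{21025} = \left(-1\right) \frac{128}{21025} = - \frac{128}{21025}$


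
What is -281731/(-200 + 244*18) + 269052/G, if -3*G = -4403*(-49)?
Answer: -9166602287/129201632 ≈ -70.948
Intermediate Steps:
G = -215747/3 (G = -(-4403)*(-49)/3 = -⅓*215747 = -215747/3 ≈ -71916.)
-281731/(-200 + 244*18) + 269052/G = -281731/(-200 + 244*18) + 269052/(-215747/3) = -281731/(-200 + 4392) + 269052*(-3/215747) = -281731/4192 - 115308/30821 = -9166602287/129201632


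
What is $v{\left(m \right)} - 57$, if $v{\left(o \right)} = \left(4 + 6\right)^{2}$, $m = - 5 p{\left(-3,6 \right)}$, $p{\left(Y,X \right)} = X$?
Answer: $43$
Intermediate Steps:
$m = -30$ ($m = \left(-5\right) 6 = -30$)
$v{\left(o \right)} = 100$ ($v{\left(o \right)} = 10^{2} = 100$)
$v{\left(m \right)} - 57 = 100 - 57 = 43$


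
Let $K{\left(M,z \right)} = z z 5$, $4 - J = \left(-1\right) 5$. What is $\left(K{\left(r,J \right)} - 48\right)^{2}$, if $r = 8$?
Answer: $127449$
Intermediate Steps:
$J = 9$ ($J = 4 - \left(-1\right) 5 = 4 - -5 = 4 + 5 = 9$)
$K{\left(M,z \right)} = 5 z^{2}$ ($K{\left(M,z \right)} = z^{2} \cdot 5 = 5 z^{2}$)
$\left(K{\left(r,J \right)} - 48\right)^{2} = \left(5 \cdot 9^{2} - 48\right)^{2} = \left(5 \cdot 81 - 48\right)^{2} = \left(405 - 48\right)^{2} = 357^{2} = 127449$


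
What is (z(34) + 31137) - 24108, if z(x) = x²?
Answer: 8185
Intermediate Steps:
(z(34) + 31137) - 24108 = (34² + 31137) - 24108 = (1156 + 31137) - 24108 = 32293 - 24108 = 8185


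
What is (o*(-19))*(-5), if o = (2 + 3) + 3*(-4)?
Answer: -665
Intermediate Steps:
o = -7 (o = 5 - 12 = -7)
(o*(-19))*(-5) = -7*(-19)*(-5) = 133*(-5) = -665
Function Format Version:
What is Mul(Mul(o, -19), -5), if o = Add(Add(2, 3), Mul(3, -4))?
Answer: -665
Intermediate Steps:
o = -7 (o = Add(5, -12) = -7)
Mul(Mul(o, -19), -5) = Mul(Mul(-7, -19), -5) = Mul(133, -5) = -665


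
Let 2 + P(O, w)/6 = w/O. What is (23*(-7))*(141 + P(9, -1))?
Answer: -61985/3 ≈ -20662.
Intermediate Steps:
P(O, w) = -12 + 6*w/O (P(O, w) = -12 + 6*(w/O) = -12 + 6*w/O)
(23*(-7))*(141 + P(9, -1)) = (23*(-7))*(141 + (-12 + 6*(-1)/9)) = -161*(141 + (-12 + 6*(-1)*(⅑))) = -161*(141 + (-12 - ⅔)) = -161*(141 - 38/3) = -161*385/3 = -61985/3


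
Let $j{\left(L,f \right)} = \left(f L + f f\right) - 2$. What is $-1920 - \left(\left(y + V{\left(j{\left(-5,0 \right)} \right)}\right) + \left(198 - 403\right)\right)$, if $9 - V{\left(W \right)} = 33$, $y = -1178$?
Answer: $-513$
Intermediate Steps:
$j{\left(L,f \right)} = -2 + f^{2} + L f$ ($j{\left(L,f \right)} = \left(L f + f^{2}\right) - 2 = \left(f^{2} + L f\right) - 2 = -2 + f^{2} + L f$)
$V{\left(W \right)} = -24$ ($V{\left(W \right)} = 9 - 33 = -24$)
$-1920 - \left(\left(y + V{\left(j{\left(-5,0 \right)} \right)}\right) + \left(198 - 403\right)\right) = -1920 - \left(\left(-1178 - 24\right) + \left(198 - 403\right)\right) = -1920 - \left(-1202 + \left(198 - 403\right)\right) = -1920 - \left(-1202 - 205\right) = -1920 - -1407 = -1920 + 1407 = -513$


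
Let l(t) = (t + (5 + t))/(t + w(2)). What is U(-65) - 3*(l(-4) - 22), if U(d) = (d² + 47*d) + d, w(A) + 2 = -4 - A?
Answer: 4681/4 ≈ 1170.3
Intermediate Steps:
w(A) = -6 - A (w(A) = -2 + (-4 - A) = -6 - A)
l(t) = (5 + 2*t)/(-8 + t) (l(t) = (t + (5 + t))/(t + (-6 - 1*2)) = (5 + 2*t)/(t + (-6 - 2)) = (5 + 2*t)/(t - 8) = (5 + 2*t)/(-8 + t))
U(d) = d² + 48*d
U(-65) - 3*(l(-4) - 22) = -65*(48 - 65) - 3*((5 + 2*(-4))/(-8 - 4) - 22) = -65*(-17) - 3*((5 - 8)/(-12) - 22) = 1105 - 3*(-1/12*(-3) - 22) = 1105 - 3*(¼ - 22) = 1105 - 3*(-87)/4 = 1105 - 1*(-261/4) = 1105 + 261/4 = 4681/4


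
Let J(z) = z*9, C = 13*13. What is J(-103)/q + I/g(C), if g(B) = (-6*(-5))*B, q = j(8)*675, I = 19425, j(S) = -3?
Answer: 326189/76050 ≈ 4.2891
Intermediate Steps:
C = 169
J(z) = 9*z
q = -2025 (q = -3*675 = -2025)
g(B) = 30*B
J(-103)/q + I/g(C) = (9*(-103))/(-2025) + 19425/((30*169)) = -927*(-1/2025) + 19425/5070 = 103/225 + 19425*(1/5070) = 103/225 + 1295/338 = 326189/76050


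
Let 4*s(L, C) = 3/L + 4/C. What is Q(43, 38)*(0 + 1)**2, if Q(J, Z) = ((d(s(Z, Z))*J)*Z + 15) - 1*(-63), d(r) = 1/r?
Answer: 248914/7 ≈ 35559.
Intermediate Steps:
s(L, C) = 1/C + 3/(4*L) (s(L, C) = (3/L + 4/C)/4 = 1/C + 3/(4*L))
Q(J, Z) = 78 + 4*J*Z**2/7 (Q(J, Z) = ((J/(1/Z + 3/(4*Z)))*Z + 15) - 1*(-63) = ((J/((7/(4*Z))))*Z + 15) + 63 = (((4*Z/7)*J)*Z + 15) + 63 = ((4*J*Z/7)*Z + 15) + 63 = (4*J*Z**2/7 + 15) + 63 = (15 + 4*J*Z**2/7) + 63 = 78 + 4*J*Z**2/7)
Q(43, 38)*(0 + 1)**2 = (78 + (4/7)*43*38**2)*(0 + 1)**2 = (78 + (4/7)*43*1444)*1**2 = (78 + 248368/7)*1 = (248914/7)*1 = 248914/7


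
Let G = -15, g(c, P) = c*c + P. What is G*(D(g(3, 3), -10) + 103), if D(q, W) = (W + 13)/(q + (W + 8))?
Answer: -3099/2 ≈ -1549.5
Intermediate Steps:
g(c, P) = P + c² (g(c, P) = c² + P = P + c²)
D(q, W) = (13 + W)/(8 + W + q) (D(q, W) = (13 + W)/(q + (8 + W)) = (13 + W)/(8 + W + q))
G*(D(g(3, 3), -10) + 103) = -15*((13 - 10)/(8 - 10 + (3 + 3²)) + 103) = -15*(3/(8 - 10 + (3 + 9)) + 103) = -15*(3/(8 - 10 + 12) + 103) = -15*(3/10 + 103) = -15*1033/10 = -3099/2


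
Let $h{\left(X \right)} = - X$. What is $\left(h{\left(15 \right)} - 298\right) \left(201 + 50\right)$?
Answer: $-78563$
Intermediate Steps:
$\left(h{\left(15 \right)} - 298\right) \left(201 + 50\right) = \left(\left(-1\right) 15 - 298\right) \left(201 + 50\right) = \left(-15 - 298\right) 251 = \left(-313\right) 251 = -78563$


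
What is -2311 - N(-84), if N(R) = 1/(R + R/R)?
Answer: -191812/83 ≈ -2311.0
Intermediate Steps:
N(R) = 1/(1 + R) (N(R) = 1/(R + 1) = 1/(1 + R))
-2311 - N(-84) = -2311 - 1/(1 - 84) = -2311 - 1/(-83) = -2311 - 1*(-1/83) = -2311 + 1/83 = -191812/83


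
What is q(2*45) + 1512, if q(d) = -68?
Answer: 1444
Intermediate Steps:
q(2*45) + 1512 = -68 + 1512 = 1444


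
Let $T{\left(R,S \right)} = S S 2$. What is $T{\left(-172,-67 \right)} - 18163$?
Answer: $-9185$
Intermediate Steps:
$T{\left(R,S \right)} = 2 S^{2}$ ($T{\left(R,S \right)} = S^{2} \cdot 2 = 2 S^{2}$)
$T{\left(-172,-67 \right)} - 18163 = 2 \left(-67\right)^{2} - 18163 = 2 \cdot 4489 - 18163 = 8978 - 18163 = -9185$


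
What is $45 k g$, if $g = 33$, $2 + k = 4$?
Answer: $2970$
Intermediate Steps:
$k = 2$ ($k = -2 + 4 = 2$)
$45 k g = 45 \cdot 2 \cdot 33 = 90 \cdot 33 = 2970$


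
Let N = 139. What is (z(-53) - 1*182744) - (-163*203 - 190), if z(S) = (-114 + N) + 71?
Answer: -149369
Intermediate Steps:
z(S) = 96 (z(S) = (-114 + 139) + 71 = 25 + 71 = 96)
(z(-53) - 1*182744) - (-163*203 - 190) = (96 - 1*182744) - (-163*203 - 190) = (96 - 182744) - (-33089 - 190) = -182648 - 1*(-33279) = -182648 + 33279 = -149369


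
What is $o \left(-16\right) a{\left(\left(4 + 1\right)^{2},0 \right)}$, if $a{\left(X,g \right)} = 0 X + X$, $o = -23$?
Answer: $9200$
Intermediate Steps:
$a{\left(X,g \right)} = X$ ($a{\left(X,g \right)} = 0 + X = X$)
$o \left(-16\right) a{\left(\left(4 + 1\right)^{2},0 \right)} = \left(-23\right) \left(-16\right) \left(4 + 1\right)^{2} = 368 \cdot 5^{2} = 368 \cdot 25 = 9200$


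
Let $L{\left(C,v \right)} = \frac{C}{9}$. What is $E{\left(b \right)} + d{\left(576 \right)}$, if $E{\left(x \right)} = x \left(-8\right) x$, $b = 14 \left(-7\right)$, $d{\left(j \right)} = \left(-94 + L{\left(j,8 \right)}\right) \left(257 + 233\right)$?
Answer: $-91532$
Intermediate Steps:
$L{\left(C,v \right)} = \frac{C}{9}$ ($L{\left(C,v \right)} = C \frac{1}{9} = \frac{C}{9}$)
$d{\left(j \right)} = -46060 + \frac{490 j}{9}$ ($d{\left(j \right)} = \left(-94 + \frac{j}{9}\right) \left(257 + 233\right) = \left(-94 + \frac{j}{9}\right) 490 = -46060 + \frac{490 j}{9}$)
$b = -98$
$E{\left(x \right)} = - 8 x^{2}$ ($E{\left(x \right)} = - 8 x x = - 8 x^{2}$)
$E{\left(b \right)} + d{\left(576 \right)} = - 8 \left(-98\right)^{2} + \left(-46060 + \frac{490}{9} \cdot 576\right) = \left(-8\right) 9604 + \left(-46060 + 31360\right) = -76832 - 14700 = -91532$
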